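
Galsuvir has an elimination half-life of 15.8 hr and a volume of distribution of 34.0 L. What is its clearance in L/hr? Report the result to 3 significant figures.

1.49 L/hr

k = ln 2 / t½ = ln 2 / 15.8 = 0.04387 hr⁻¹
CL = k · V = 0.04387 × 34.0 ≈ 1.49 L/hr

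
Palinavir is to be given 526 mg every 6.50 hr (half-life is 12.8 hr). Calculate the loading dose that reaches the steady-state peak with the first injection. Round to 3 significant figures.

k = ln 2 / 12.8 = 0.05415 hr⁻¹
Accumulation ratio R = 1 / (1 − e^(−kτ)) = 1 / (1 − e^(−0.05415×6.50)) = 1 / (1 − 0.7033) = 3.370
Loading dose = maintenance dose × R = 526 × 3.370 ≈ 1770 mg

1770 mg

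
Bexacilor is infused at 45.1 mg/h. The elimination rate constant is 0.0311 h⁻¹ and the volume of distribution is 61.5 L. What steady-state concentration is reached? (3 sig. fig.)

23.6 mg/L

CL = k · V = 0.0311 × 61.5 = 1.913 L/h
Css = rate / CL = 45.1 / 1.913 ≈ 23.6 mg/L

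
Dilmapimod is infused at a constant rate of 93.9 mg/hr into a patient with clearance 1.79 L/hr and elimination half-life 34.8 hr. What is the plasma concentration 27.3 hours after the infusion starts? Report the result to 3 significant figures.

22.0 mg/L

Css = rate / CL = 93.9 / 1.79 = 52.46 mg/L
k = ln 2 / 34.8 = 0.01992 hr⁻¹
C(t) = Css (1 − e^(−kt)) = 52.46 × (1 − e^(−0.5438)) = 52.46 × 0.4194 ≈ 22.0 mg/L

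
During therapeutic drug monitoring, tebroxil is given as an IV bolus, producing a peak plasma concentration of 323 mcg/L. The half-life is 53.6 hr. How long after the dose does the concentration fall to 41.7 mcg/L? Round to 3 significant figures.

158 hours

k = ln 2 / 53.6 = 0.01293 hr⁻¹
C(t) = C₀ e^(−kt)  ⇒  t = ln(C₀/C) / k
t = ln(323/41.7) / 0.01293 = 2.047 / 0.01293 ≈ 158 hours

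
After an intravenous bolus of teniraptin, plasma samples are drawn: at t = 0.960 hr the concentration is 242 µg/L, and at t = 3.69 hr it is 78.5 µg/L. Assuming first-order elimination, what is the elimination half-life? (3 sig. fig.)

k = ln(C₁/C₂) / (t₂ − t₁) = ln(242/78.5) / (3.69 − 0.960)
  = 1.126 / 2.730 = 0.4124 hr⁻¹
t½ = ln 2 / k = ln 2 / 0.4124 ≈ 1.68 hours

1.68 hours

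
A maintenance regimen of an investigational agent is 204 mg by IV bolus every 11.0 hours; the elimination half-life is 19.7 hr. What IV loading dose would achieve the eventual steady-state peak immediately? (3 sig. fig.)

k = ln 2 / 19.7 = 0.03519 hr⁻¹
Accumulation ratio R = 1 / (1 − e^(−kτ)) = 1 / (1 − e^(−0.03519×11.0)) = 1 / (1 − 0.6791) = 3.116
Loading dose = maintenance dose × R = 204 × 3.116 ≈ 636 mg

636 mg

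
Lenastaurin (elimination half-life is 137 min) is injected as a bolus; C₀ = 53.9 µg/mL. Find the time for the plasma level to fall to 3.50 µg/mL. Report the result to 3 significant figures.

k = ln 2 / 137 = 0.005059 min⁻¹
C(t) = C₀ e^(−kt)  ⇒  t = ln(C₀/C) / k
t = ln(53.9/3.50) / 0.005059 = 2.734 / 0.005059 ≈ 540 minutes

540 minutes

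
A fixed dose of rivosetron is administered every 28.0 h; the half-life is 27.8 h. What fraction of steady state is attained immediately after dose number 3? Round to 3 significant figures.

k = ln 2 / 27.8 = 0.02493 h⁻¹
f_n = 1 − e^(−nkτ) = 1 − e^(−3 × 0.02493 × 28.0) = 1 − e^(−2.094) = 1 − 0.1231 ≈ 0.877

0.877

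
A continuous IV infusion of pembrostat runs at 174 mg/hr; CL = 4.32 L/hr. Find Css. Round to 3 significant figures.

40.3 µg/mL

Css = infusion rate / CL = 174 / 4.32 ≈ 40.3 µg/mL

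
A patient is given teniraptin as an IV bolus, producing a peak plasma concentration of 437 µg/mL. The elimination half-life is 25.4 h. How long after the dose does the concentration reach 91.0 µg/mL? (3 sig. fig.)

k = ln 2 / 25.4 = 0.02729 h⁻¹
C(t) = C₀ e^(−kt)  ⇒  t = ln(C₀/C) / k
t = ln(437/91.0) / 0.02729 = 1.569 / 0.02729 ≈ 57.5 hours

57.5 hours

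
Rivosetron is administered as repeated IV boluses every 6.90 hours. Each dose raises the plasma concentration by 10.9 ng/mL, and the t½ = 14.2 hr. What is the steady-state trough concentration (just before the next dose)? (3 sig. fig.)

27.2 ng/mL

k = ln 2 / 14.2 = 0.04881 hr⁻¹
Fraction remaining after one interval: e^(−kτ) = e^(−0.04881 × 6.90) = 0.7140
R = 1 / (1 − 0.7140) = 3.497
Css,max = 10.9 × 3.497 = 38.12 ng/mL
Css,min = Css,max × e^(−kτ) = 38.12 × 0.7140 ≈ 27.2 ng/mL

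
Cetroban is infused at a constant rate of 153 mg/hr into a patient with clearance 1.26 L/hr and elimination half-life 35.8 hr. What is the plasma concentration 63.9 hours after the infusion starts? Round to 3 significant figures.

Css = rate / CL = 153 / 1.26 = 121.4 µg/mL
k = ln 2 / 35.8 = 0.01936 hr⁻¹
C(t) = Css (1 − e^(−kt)) = 121.4 × (1 − e^(−1.237)) = 121.4 × 0.7098 ≈ 86.2 µg/mL

86.2 µg/mL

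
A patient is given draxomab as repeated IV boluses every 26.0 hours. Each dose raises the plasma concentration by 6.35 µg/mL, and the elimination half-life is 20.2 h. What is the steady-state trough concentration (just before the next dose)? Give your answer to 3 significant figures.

4.41 µg/mL

k = ln 2 / 20.2 = 0.03431 h⁻¹
Fraction remaining after one interval: e^(−kτ) = e^(−0.03431 × 26.0) = 0.4098
R = 1 / (1 − 0.4098) = 1.694
Css,max = 6.35 × 1.694 = 10.76 µg/mL
Css,min = Css,max × e^(−kτ) = 10.76 × 0.4098 ≈ 4.41 µg/mL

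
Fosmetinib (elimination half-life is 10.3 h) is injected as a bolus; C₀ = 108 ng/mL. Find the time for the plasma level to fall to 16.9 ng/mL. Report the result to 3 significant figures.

k = ln 2 / 10.3 = 0.06730 h⁻¹
C(t) = C₀ e^(−kt)  ⇒  t = ln(C₀/C) / k
t = ln(108/16.9) / 0.06730 = 1.855 / 0.06730 ≈ 27.6 hours

27.6 hours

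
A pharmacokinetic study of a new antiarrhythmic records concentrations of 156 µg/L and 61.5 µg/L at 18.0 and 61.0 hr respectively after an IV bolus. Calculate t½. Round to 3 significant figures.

k = ln(C₁/C₂) / (t₂ − t₁) = ln(156/61.5) / (61.0 − 18.0)
  = 0.9308 / 43.00 = 0.02165 hr⁻¹
t½ = ln 2 / k = ln 2 / 0.02165 ≈ 32.0 hours

32.0 hours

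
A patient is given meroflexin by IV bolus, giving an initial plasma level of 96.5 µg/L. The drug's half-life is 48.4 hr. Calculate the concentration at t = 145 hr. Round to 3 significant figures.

k = ln 2 / 48.4 = 0.01432 hr⁻¹
145 hr is 2.996 half-lives, so C = 96.5 × (1/2)^2.996 = 96.5 × 0.1254 ≈ 12.1 µg/L

12.1 µg/L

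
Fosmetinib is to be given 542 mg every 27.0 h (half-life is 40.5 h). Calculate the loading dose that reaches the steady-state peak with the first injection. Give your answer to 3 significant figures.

k = ln 2 / 40.5 = 0.01711 h⁻¹
Accumulation ratio R = 1 / (1 − e^(−kτ)) = 1 / (1 − e^(−0.01711×27.0)) = 1 / (1 − 0.6300) = 2.702
Loading dose = maintenance dose × R = 542 × 2.702 ≈ 1460 mg

1460 mg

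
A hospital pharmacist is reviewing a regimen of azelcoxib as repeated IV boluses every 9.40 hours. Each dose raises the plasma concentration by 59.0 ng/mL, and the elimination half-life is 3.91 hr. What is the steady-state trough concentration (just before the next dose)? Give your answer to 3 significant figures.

k = ln 2 / 3.91 = 0.1773 hr⁻¹
Fraction remaining after one interval: e^(−kτ) = e^(−0.1773 × 9.40) = 0.1889
R = 1 / (1 − 0.1889) = 1.233
Css,max = 59.0 × 1.233 = 72.74 ng/mL
Css,min = Css,max × e^(−kτ) = 72.74 × 0.1889 ≈ 13.7 ng/mL

13.7 ng/mL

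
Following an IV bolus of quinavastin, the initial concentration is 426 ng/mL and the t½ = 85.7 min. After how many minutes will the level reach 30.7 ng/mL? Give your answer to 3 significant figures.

k = ln 2 / 85.7 = 0.008088 min⁻¹
C(t) = C₀ e^(−kt)  ⇒  t = ln(C₀/C) / k
t = ln(426/30.7) / 0.008088 = 2.630 / 0.008088 ≈ 325 minutes

325 minutes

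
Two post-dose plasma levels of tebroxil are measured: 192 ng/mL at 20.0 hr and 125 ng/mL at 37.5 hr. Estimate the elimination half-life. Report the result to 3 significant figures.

k = ln(C₁/C₂) / (t₂ − t₁) = ln(192/125) / (37.5 − 20.0)
  = 0.4292 / 17.50 = 0.02452 hr⁻¹
t½ = ln 2 / k = ln 2 / 0.02452 ≈ 28.3 hours

28.3 hours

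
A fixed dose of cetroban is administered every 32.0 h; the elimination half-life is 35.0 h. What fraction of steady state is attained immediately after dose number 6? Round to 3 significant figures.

0.978

k = ln 2 / 35.0 = 0.01980 h⁻¹
f_n = 1 − e^(−nkτ) = 1 − e^(−6 × 0.01980 × 32.0) = 1 − e^(−3.802) = 1 − 0.02232 ≈ 0.978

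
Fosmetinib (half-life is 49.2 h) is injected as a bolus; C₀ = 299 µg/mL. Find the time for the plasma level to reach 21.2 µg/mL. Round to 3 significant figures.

k = ln 2 / 49.2 = 0.01409 h⁻¹
C(t) = C₀ e^(−kt)  ⇒  t = ln(C₀/C) / k
t = ln(299/21.2) / 0.01409 = 2.646 / 0.01409 ≈ 188 hours

188 hours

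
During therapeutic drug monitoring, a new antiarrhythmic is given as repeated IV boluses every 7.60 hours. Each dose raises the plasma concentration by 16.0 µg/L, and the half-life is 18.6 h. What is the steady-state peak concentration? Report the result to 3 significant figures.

k = ln 2 / 18.6 = 0.03727 h⁻¹
Fraction remaining after one interval: e^(−kτ) = e^(−0.03727 × 7.60) = 0.7534
R = 1 / (1 − 0.7534) = 4.054
Css,max = 16.0 × 4.054 ≈ 64.9 µg/L

64.9 µg/L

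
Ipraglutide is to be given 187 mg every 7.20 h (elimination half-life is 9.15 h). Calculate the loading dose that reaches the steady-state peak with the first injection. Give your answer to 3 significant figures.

k = ln 2 / 9.15 = 0.07575 h⁻¹
Accumulation ratio R = 1 / (1 − e^(−kτ)) = 1 / (1 − e^(−0.07575×7.20)) = 1 / (1 − 0.5796) = 2.379
Loading dose = maintenance dose × R = 187 × 2.379 ≈ 445 mg

445 mg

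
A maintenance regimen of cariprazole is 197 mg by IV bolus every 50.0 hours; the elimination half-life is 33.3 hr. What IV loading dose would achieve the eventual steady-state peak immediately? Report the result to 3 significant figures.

k = ln 2 / 33.3 = 0.02082 hr⁻¹
Accumulation ratio R = 1 / (1 − e^(−kτ)) = 1 / (1 − e^(−0.02082×50.0)) = 1 / (1 − 0.3532) = 1.546
Loading dose = maintenance dose × R = 197 × 1.546 ≈ 305 mg

305 mg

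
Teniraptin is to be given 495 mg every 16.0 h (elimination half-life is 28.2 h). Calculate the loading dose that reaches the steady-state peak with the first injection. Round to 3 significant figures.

k = ln 2 / 28.2 = 0.02458 h⁻¹
Accumulation ratio R = 1 / (1 − e^(−kτ)) = 1 / (1 − e^(−0.02458×16.0)) = 1 / (1 − 0.6748) = 3.075
Loading dose = maintenance dose × R = 495 × 3.075 ≈ 1520 mg

1520 mg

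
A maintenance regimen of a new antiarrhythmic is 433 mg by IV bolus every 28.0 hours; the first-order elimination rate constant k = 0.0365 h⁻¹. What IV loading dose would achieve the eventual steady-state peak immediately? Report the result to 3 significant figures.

676 mg

Accumulation ratio R = 1 / (1 − e^(−kτ)) = 1 / (1 − e^(−0.03650×28.0)) = 1 / (1 − 0.3599) = 1.562
Loading dose = maintenance dose × R = 433 × 1.562 ≈ 676 mg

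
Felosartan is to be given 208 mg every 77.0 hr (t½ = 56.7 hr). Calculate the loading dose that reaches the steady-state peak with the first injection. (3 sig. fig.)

341 mg

k = ln 2 / 56.7 = 0.01222 hr⁻¹
Accumulation ratio R = 1 / (1 − e^(−kτ)) = 1 / (1 − e^(−0.01222×77.0)) = 1 / (1 − 0.3901) = 1.640
Loading dose = maintenance dose × R = 208 × 1.640 ≈ 341 mg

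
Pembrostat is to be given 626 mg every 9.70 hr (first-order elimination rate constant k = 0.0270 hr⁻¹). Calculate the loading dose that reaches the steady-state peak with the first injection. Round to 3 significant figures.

2720 mg

Accumulation ratio R = 1 / (1 − e^(−kτ)) = 1 / (1 − e^(−0.02700×9.70)) = 1 / (1 − 0.7696) = 4.340
Loading dose = maintenance dose × R = 626 × 4.340 ≈ 2720 mg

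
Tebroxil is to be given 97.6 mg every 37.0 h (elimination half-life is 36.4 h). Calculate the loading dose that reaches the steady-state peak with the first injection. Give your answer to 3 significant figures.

193 mg

k = ln 2 / 36.4 = 0.01904 h⁻¹
Accumulation ratio R = 1 / (1 − e^(−kτ)) = 1 / (1 − e^(−0.01904×37.0)) = 1 / (1 − 0.4943) = 1.978
Loading dose = maintenance dose × R = 97.6 × 1.978 ≈ 193 mg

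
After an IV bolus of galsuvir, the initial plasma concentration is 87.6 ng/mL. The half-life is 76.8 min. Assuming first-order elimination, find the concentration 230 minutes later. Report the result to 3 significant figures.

11.0 ng/mL

k = ln 2 / 76.8 = 0.009025 min⁻¹
C(t) = C₀ e^(−kt) = 87.6 × e^(−0.009025 × 230) = 87.6 × e^(−2.076) = 87.6 × 0.1255 ≈ 11.0 ng/mL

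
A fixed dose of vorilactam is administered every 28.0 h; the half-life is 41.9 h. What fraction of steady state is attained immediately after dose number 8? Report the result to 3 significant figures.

k = ln 2 / 41.9 = 0.01654 h⁻¹
f_n = 1 − e^(−nkτ) = 1 − e^(−8 × 0.01654 × 28.0) = 1 − e^(−3.706) = 1 − 0.02459 ≈ 0.975

0.975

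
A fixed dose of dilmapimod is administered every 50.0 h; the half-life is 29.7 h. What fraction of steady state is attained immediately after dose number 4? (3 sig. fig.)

k = ln 2 / 29.7 = 0.02334 h⁻¹
f_n = 1 − e^(−nkτ) = 1 − e^(−4 × 0.02334 × 50.0) = 1 − e^(−4.668) = 1 − 0.009394 ≈ 0.991

0.991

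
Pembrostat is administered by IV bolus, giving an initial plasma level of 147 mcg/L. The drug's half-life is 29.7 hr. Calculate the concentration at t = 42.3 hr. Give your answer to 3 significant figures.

k = ln 2 / 29.7 = 0.02334 hr⁻¹
42.3 hr is 1.424 half-lives, so C = 147 × (1/2)^1.424 = 147 × 0.3726 ≈ 54.8 mcg/L

54.8 mcg/L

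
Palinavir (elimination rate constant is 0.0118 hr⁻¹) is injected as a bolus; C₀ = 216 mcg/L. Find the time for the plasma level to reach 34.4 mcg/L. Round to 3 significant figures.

156 hours

C(t) = C₀ e^(−kt)  ⇒  t = ln(C₀/C) / k
t = ln(216/34.4) / 0.01180 = 1.837 / 0.01180 ≈ 156 hours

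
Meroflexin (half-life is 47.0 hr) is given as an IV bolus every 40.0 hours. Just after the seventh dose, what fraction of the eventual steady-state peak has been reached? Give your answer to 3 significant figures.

k = ln 2 / 47.0 = 0.01475 hr⁻¹
f_n = 1 − e^(−nkτ) = 1 − e^(−7 × 0.01475 × 40.0) = 1 − e^(−4.129) = 1 − 0.01609 ≈ 0.984

0.984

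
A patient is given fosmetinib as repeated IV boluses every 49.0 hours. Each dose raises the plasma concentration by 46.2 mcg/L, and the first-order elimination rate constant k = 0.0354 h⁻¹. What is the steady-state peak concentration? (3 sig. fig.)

Fraction remaining after one interval: e^(−kτ) = e^(−0.03540 × 49.0) = 0.1765
R = 1 / (1 − 0.1765) = 1.214
Css,max = 46.2 × 1.214 ≈ 56.1 mcg/L

56.1 mcg/L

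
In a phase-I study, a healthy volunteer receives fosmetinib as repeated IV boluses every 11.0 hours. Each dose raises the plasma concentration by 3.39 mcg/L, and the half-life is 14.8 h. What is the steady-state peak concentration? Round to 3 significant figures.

k = ln 2 / 14.8 = 0.04683 h⁻¹
Fraction remaining after one interval: e^(−kτ) = e^(−0.04683 × 11.0) = 0.5974
R = 1 / (1 − 0.5974) = 2.484
Css,max = 3.39 × 2.484 ≈ 8.42 mcg/L

8.42 mcg/L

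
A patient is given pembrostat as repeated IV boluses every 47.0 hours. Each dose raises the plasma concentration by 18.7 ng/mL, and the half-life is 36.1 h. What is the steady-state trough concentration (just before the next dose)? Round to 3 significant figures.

12.8 ng/mL

k = ln 2 / 36.1 = 0.01920 h⁻¹
Fraction remaining after one interval: e^(−kτ) = e^(−0.01920 × 47.0) = 0.4056
R = 1 / (1 − 0.4056) = 1.682
Css,max = 18.7 × 1.682 = 31.46 ng/mL
Css,min = Css,max × e^(−kτ) = 31.46 × 0.4056 ≈ 12.8 ng/mL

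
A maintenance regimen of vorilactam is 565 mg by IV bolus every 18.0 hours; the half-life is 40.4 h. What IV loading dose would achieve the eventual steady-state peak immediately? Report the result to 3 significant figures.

k = ln 2 / 40.4 = 0.01716 h⁻¹
Accumulation ratio R = 1 / (1 − e^(−kτ)) = 1 / (1 − e^(−0.01716×18.0)) = 1 / (1 − 0.7343) = 3.764
Loading dose = maintenance dose × R = 565 × 3.764 ≈ 2130 mg

2130 mg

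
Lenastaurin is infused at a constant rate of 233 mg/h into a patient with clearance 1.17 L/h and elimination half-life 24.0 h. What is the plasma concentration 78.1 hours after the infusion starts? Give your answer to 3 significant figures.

Css = rate / CL = 233 / 1.17 = 199.1 mg/L
k = ln 2 / 24.0 = 0.02888 h⁻¹
C(t) = Css (1 − e^(−kt)) = 199.1 × (1 − e^(−2.256)) = 199.1 × 0.8952 ≈ 178 mg/L

178 mg/L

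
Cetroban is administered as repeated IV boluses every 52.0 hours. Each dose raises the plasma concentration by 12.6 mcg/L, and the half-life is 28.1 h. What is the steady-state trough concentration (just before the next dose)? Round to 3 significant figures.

k = ln 2 / 28.1 = 0.02467 h⁻¹
Fraction remaining after one interval: e^(−kτ) = e^(−0.02467 × 52.0) = 0.2773
R = 1 / (1 − 0.2773) = 1.384
Css,max = 12.6 × 1.384 = 17.43 mcg/L
Css,min = Css,max × e^(−kτ) = 17.43 × 0.2773 ≈ 4.83 mcg/L

4.83 mcg/L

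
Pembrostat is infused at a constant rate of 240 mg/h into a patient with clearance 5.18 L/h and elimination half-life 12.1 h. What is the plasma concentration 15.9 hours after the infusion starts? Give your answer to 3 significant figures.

27.7 mg/L

Css = rate / CL = 240 / 5.18 = 46.33 mg/L
k = ln 2 / 12.1 = 0.05728 h⁻¹
C(t) = Css (1 − e^(−kt)) = 46.33 × (1 − e^(−0.9108)) = 46.33 × 0.5978 ≈ 27.7 mg/L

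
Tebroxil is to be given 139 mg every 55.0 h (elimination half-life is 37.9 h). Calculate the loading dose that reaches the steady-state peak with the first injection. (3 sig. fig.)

k = ln 2 / 37.9 = 0.01829 h⁻¹
Accumulation ratio R = 1 / (1 − e^(−kτ)) = 1 / (1 − e^(−0.01829×55.0)) = 1 / (1 − 0.3657) = 1.577
Loading dose = maintenance dose × R = 139 × 1.577 ≈ 219 mg

219 mg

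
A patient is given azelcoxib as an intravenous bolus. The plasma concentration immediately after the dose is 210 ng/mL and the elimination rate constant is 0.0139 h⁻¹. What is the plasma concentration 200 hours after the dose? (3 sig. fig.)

C(t) = C₀ e^(−kt) = 210 × e^(−0.01390 × 200) = 210 × e^(−2.780) = 210 × 0.06204 ≈ 13.0 ng/mL

13.0 ng/mL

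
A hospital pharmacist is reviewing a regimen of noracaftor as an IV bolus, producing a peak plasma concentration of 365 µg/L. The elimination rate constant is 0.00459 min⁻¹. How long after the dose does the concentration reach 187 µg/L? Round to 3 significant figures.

146 minutes

C(t) = C₀ e^(−kt)  ⇒  t = ln(C₀/C) / k
t = ln(365/187) / 0.004590 = 0.6688 / 0.004590 ≈ 146 minutes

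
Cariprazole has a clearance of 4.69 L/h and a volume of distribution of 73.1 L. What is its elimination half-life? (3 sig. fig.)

k = CL / V = 4.69 / 73.1 = 0.06416 h⁻¹
t½ = ln 2 / k = ln 2 / 0.06416 ≈ 10.8 hours

10.8 hours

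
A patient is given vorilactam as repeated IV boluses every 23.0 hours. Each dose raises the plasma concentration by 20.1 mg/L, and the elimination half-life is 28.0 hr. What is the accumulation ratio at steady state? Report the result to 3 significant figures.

k = ln 2 / 28.0 = 0.02476 hr⁻¹
Fraction remaining after one interval: e^(−kτ) = e^(−0.02476 × 23.0) = 0.5659
R = 1 / (1 − 0.5659) = 1 / 0.4341 ≈ 2.30

2.30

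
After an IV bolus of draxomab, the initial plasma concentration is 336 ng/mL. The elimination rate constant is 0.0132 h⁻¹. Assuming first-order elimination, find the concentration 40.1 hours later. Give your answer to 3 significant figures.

198 ng/mL

C(t) = C₀ e^(−kt) = 336 × e^(−0.01320 × 40.1) = 336 × e^(−0.5293) = 336 × 0.5890 ≈ 198 ng/mL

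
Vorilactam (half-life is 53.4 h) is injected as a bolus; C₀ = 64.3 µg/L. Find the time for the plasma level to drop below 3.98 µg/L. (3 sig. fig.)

k = ln 2 / 53.4 = 0.01298 h⁻¹
C(t) = C₀ e^(−kt)  ⇒  t = ln(C₀/C) / k
t = ln(64.3/3.98) / 0.01298 = 2.782 / 0.01298 ≈ 214 hours

214 hours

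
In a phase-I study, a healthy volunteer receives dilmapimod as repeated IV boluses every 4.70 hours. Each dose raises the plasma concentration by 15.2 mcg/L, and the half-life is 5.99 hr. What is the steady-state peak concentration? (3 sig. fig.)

k = ln 2 / 5.99 = 0.1157 hr⁻¹
Fraction remaining after one interval: e^(−kτ) = e^(−0.1157 × 4.70) = 0.5805
R = 1 / (1 − 0.5805) = 2.384
Css,max = 15.2 × 2.384 ≈ 36.2 mcg/L

36.2 mcg/L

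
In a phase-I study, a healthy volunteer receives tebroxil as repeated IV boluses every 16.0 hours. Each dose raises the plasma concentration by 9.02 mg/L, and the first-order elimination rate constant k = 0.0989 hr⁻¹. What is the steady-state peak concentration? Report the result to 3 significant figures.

11.4 mg/L

Fraction remaining after one interval: e^(−kτ) = e^(−0.09890 × 16.0) = 0.2055
R = 1 / (1 − 0.2055) = 1.259
Css,max = 9.02 × 1.259 ≈ 11.4 mg/L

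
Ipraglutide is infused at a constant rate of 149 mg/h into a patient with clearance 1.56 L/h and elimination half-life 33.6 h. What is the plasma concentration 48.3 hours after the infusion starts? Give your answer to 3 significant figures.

60.2 µg/mL

Css = rate / CL = 149 / 1.56 = 95.51 µg/mL
k = ln 2 / 33.6 = 0.02063 h⁻¹
C(t) = Css (1 − e^(−kt)) = 95.51 × (1 − e^(−0.9964)) = 95.51 × 0.6308 ≈ 60.2 µg/mL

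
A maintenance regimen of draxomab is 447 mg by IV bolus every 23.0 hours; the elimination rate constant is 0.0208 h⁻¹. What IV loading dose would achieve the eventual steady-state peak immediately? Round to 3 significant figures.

1180 mg

Accumulation ratio R = 1 / (1 − e^(−kτ)) = 1 / (1 − e^(−0.02080×23.0)) = 1 / (1 − 0.6198) = 2.630
Loading dose = maintenance dose × R = 447 × 2.630 ≈ 1180 mg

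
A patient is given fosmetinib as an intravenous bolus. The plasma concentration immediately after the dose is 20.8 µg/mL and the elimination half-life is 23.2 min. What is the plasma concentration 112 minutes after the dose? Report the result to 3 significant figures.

k = ln 2 / 23.2 = 0.02988 min⁻¹
C(t) = C₀ e^(−kt) = 20.8 × e^(−0.02988 × 112) = 20.8 × e^(−3.346) = 20.8 × 0.03522 ≈ 0.733 µg/mL

0.733 µg/mL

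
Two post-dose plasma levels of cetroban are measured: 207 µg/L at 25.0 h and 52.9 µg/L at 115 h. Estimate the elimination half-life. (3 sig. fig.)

k = ln(C₁/C₂) / (t₂ − t₁) = ln(207/52.9) / (115 − 25.0)
  = 1.364 / 90.00 = 0.01516 h⁻¹
t½ = ln 2 / k = ln 2 / 0.01516 ≈ 45.7 hours

45.7 hours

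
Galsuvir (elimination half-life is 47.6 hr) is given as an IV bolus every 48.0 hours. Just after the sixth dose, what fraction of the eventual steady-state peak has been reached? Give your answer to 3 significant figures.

k = ln 2 / 47.6 = 0.01456 hr⁻¹
f_n = 1 − e^(−nkτ) = 1 − e^(−6 × 0.01456 × 48.0) = 1 − e^(−4.194) = 1 − 0.01509 ≈ 0.985

0.985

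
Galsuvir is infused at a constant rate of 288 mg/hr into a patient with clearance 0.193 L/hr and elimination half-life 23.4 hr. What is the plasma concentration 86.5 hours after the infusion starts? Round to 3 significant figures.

Css = rate / CL = 288 / 0.193 = 1492 µg/mL
k = ln 2 / 23.4 = 0.02962 hr⁻¹
C(t) = Css (1 − e^(−kt)) = 1492 × (1 − e^(−2.562)) = 1492 × 0.9229 ≈ 1380 µg/mL

1380 µg/mL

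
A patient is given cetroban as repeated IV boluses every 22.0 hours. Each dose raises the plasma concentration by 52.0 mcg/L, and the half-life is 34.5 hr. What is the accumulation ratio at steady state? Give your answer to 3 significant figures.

2.80

k = ln 2 / 34.5 = 0.02009 hr⁻¹
Fraction remaining after one interval: e^(−kτ) = e^(−0.02009 × 22.0) = 0.6427
R = 1 / (1 − 0.6427) = 1 / 0.3573 ≈ 2.80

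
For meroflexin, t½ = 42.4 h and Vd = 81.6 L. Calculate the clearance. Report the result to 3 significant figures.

k = ln 2 / t½ = ln 2 / 42.4 = 0.01635 h⁻¹
CL = k · V = 0.01635 × 81.6 ≈ 1.33 L/h

1.33 L/h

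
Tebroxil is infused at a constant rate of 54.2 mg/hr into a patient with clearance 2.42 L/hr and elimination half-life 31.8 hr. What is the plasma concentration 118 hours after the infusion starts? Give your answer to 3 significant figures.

20.7 µg/mL

Css = rate / CL = 54.2 / 2.42 = 22.40 µg/mL
k = ln 2 / 31.8 = 0.02180 hr⁻¹
C(t) = Css (1 − e^(−kt)) = 22.40 × (1 − e^(−2.572)) = 22.40 × 0.9236 ≈ 20.7 µg/mL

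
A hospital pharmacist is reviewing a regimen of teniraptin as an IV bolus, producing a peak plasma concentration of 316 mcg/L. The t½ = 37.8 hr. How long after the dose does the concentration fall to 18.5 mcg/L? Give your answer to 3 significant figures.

k = ln 2 / 37.8 = 0.01834 hr⁻¹
C(t) = C₀ e^(−kt)  ⇒  t = ln(C₀/C) / k
t = ln(316/18.5) / 0.01834 = 2.838 / 0.01834 ≈ 155 hours

155 hours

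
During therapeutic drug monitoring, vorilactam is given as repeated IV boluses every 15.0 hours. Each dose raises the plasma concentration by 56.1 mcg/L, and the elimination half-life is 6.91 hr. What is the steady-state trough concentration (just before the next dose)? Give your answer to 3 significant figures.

16.0 mcg/L

k = ln 2 / 6.91 = 0.1003 hr⁻¹
Fraction remaining after one interval: e^(−kτ) = e^(−0.1003 × 15.0) = 0.2221
R = 1 / (1 − 0.2221) = 1.285
Css,max = 56.1 × 1.285 = 72.12 mcg/L
Css,min = Css,max × e^(−kτ) = 72.12 × 0.2221 ≈ 16.0 mcg/L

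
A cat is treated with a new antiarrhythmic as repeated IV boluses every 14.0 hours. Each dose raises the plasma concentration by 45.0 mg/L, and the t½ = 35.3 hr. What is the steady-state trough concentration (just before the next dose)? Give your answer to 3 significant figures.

142 mg/L

k = ln 2 / 35.3 = 0.01964 hr⁻¹
Fraction remaining after one interval: e^(−kτ) = e^(−0.01964 × 14.0) = 0.7596
R = 1 / (1 − 0.7596) = 4.161
Css,max = 45.0 × 4.161 = 187.2 mg/L
Css,min = Css,max × e^(−kτ) = 187.2 × 0.7596 ≈ 142 mg/L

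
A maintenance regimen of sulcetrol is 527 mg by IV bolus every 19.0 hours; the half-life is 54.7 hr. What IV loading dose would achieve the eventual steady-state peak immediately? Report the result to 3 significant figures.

2460 mg

k = ln 2 / 54.7 = 0.01267 hr⁻¹
Accumulation ratio R = 1 / (1 − e^(−kτ)) = 1 / (1 − e^(−0.01267×19.0)) = 1 / (1 − 0.7860) = 4.673
Loading dose = maintenance dose × R = 527 × 4.673 ≈ 2460 mg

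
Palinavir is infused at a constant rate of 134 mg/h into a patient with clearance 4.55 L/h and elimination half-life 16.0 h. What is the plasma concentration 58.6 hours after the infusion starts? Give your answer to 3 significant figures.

Css = rate / CL = 134 / 4.55 = 29.45 µg/mL
k = ln 2 / 16.0 = 0.04332 h⁻¹
C(t) = Css (1 − e^(−kt)) = 29.45 × (1 − e^(−2.539)) = 29.45 × 0.9210 ≈ 27.1 µg/mL

27.1 µg/mL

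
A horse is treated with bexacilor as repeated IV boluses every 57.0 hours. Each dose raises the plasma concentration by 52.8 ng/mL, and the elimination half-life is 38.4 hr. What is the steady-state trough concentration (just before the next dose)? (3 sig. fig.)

29.4 ng/mL

k = ln 2 / 38.4 = 0.01805 hr⁻¹
Fraction remaining after one interval: e^(−kτ) = e^(−0.01805 × 57.0) = 0.3574
R = 1 / (1 − 0.3574) = 1.556
Css,max = 52.8 × 1.556 = 82.17 ng/mL
Css,min = Css,max × e^(−kτ) = 82.17 × 0.3574 ≈ 29.4 ng/mL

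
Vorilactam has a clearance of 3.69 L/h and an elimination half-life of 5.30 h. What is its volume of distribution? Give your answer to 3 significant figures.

28.2 L

k = ln 2 / t½ = ln 2 / 5.30 = 0.1308 h⁻¹
V = CL / k = 3.69 / 0.1308 ≈ 28.2 L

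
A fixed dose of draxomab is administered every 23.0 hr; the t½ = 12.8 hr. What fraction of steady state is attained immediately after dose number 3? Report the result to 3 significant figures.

k = ln 2 / 12.8 = 0.05415 hr⁻¹
f_n = 1 − e^(−nkτ) = 1 − e^(−3 × 0.05415 × 23.0) = 1 − e^(−3.736) = 1 − 0.02384 ≈ 0.976

0.976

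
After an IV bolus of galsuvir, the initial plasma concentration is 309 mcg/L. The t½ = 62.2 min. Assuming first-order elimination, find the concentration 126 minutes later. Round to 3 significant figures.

75.9 mcg/L

k = ln 2 / 62.2 = 0.01114 min⁻¹
126 min is 2.026 half-lives, so C = 309 × (1/2)^2.026 = 309 × 0.2456 ≈ 75.9 mcg/L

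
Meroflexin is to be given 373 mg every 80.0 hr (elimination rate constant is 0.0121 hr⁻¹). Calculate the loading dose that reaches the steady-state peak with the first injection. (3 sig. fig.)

601 mg

Accumulation ratio R = 1 / (1 − e^(−kτ)) = 1 / (1 − e^(−0.01210×80.0)) = 1 / (1 − 0.3798) = 1.612
Loading dose = maintenance dose × R = 373 × 1.612 ≈ 601 mg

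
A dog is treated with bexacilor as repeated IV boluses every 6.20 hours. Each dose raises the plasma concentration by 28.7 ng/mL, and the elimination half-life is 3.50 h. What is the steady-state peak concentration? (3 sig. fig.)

40.6 ng/mL

k = ln 2 / 3.50 = 0.1980 h⁻¹
Fraction remaining after one interval: e^(−kτ) = e^(−0.1980 × 6.20) = 0.2929
R = 1 / (1 − 0.2929) = 1.414
Css,max = 28.7 × 1.414 ≈ 40.6 ng/mL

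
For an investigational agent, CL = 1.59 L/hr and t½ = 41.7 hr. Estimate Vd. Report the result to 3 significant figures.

95.7 L

k = ln 2 / t½ = ln 2 / 41.7 = 0.01662 hr⁻¹
V = CL / k = 1.59 / 0.01662 ≈ 95.7 L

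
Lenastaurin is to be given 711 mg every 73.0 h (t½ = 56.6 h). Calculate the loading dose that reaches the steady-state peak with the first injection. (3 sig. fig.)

k = ln 2 / 56.6 = 0.01225 h⁻¹
Accumulation ratio R = 1 / (1 − e^(−kτ)) = 1 / (1 − e^(−0.01225×73.0)) = 1 / (1 − 0.4090) = 1.692
Loading dose = maintenance dose × R = 711 × 1.692 ≈ 1200 mg

1200 mg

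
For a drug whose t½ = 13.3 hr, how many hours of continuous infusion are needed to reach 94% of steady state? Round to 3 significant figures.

54.0 hours

k = ln 2 / 13.3 = 0.05212 hr⁻¹
f = 1 − e^(−kt)  ⇒  t = −ln(1 − f) / k
t = −ln(1 − 0.94) / 0.05212 = 2.813 / 0.05212 ≈ 54.0 hours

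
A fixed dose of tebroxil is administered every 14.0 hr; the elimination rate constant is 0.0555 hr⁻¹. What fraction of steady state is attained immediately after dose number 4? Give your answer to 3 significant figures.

f_n = 1 − e^(−nkτ) = 1 − e^(−4 × 0.05550 × 14.0) = 1 − e^(−3.108) = 1 − 0.04469 ≈ 0.955

0.955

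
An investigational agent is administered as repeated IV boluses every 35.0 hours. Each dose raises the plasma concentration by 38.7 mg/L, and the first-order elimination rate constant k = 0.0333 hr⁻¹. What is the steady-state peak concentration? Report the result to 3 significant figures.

56.2 mg/L

Fraction remaining after one interval: e^(−kτ) = e^(−0.03330 × 35.0) = 0.3118
R = 1 / (1 − 0.3118) = 1.453
Css,max = 38.7 × 1.453 ≈ 56.2 mg/L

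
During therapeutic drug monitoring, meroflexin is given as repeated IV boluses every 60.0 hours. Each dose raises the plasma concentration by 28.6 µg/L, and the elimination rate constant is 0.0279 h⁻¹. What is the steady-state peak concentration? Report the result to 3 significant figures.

35.2 µg/L

Fraction remaining after one interval: e^(−kτ) = e^(−0.02790 × 60.0) = 0.1875
R = 1 / (1 − 0.1875) = 1.231
Css,max = 28.6 × 1.231 ≈ 35.2 µg/L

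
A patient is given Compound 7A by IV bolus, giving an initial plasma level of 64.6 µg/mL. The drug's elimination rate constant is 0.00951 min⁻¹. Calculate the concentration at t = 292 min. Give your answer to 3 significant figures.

4.02 µg/mL

C(t) = C₀ e^(−kt) = 64.6 × e^(−0.009510 × 292) = 64.6 × e^(−2.777) = 64.6 × 0.06223 ≈ 4.02 µg/mL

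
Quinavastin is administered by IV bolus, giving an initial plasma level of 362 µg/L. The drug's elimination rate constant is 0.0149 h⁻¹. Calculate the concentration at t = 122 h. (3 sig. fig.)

58.8 µg/L

C(t) = C₀ e^(−kt) = 362 × e^(−0.01490 × 122) = 362 × e^(−1.818) = 362 × 0.1624 ≈ 58.8 µg/L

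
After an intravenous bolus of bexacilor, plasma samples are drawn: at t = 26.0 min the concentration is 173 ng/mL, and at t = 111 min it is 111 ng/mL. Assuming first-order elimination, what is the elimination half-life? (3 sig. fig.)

k = ln(C₁/C₂) / (t₂ − t₁) = ln(173/111) / (111 − 26.0)
  = 0.4438 / 85.00 = 0.005221 min⁻¹
t½ = ln 2 / k = ln 2 / 0.005221 ≈ 133 minutes

133 minutes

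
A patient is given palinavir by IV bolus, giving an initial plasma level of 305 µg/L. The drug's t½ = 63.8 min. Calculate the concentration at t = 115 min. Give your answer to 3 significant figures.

k = ln 2 / 63.8 = 0.01086 min⁻¹
115 min is 1.803 half-lives, so C = 305 × (1/2)^1.803 = 305 × 0.2867 ≈ 87.4 µg/L

87.4 µg/L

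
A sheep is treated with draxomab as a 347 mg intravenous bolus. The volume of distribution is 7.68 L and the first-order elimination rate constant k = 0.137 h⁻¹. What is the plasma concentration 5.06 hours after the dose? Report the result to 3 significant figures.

C₀ = dose / V = 347 / 7.68 = 45.18 µg/mL
C(t) = C₀ e^(−kt) = 45.18 × e^(−0.1370 × 5.06) = 45.18 × e^(−0.6932) = 45.18 × 0.5000 ≈ 22.6 µg/mL

22.6 µg/mL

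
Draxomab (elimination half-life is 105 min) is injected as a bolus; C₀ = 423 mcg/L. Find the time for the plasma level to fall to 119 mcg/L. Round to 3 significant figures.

192 minutes

k = ln 2 / 105 = 0.006601 min⁻¹
C(t) = C₀ e^(−kt)  ⇒  t = ln(C₀/C) / k
t = ln(423/119) / 0.006601 = 1.268 / 0.006601 ≈ 192 minutes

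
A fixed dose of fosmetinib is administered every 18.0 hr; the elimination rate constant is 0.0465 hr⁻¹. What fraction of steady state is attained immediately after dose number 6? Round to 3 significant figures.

0.993

f_n = 1 − e^(−nkτ) = 1 − e^(−6 × 0.04650 × 18.0) = 1 − e^(−5.022) = 1 − 0.006591 ≈ 0.993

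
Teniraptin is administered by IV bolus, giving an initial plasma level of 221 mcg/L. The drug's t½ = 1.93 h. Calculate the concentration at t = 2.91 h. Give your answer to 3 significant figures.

k = ln 2 / 1.93 = 0.3591 h⁻¹
C(t) = C₀ e^(−kt) = 221 × e^(−0.3591 × 2.91) = 221 × e^(−1.045) = 221 × 0.3517 ≈ 77.7 mcg/L

77.7 mcg/L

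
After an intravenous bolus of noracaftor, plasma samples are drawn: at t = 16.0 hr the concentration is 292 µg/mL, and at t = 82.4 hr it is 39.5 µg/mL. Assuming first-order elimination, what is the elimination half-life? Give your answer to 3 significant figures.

23.0 hours

k = ln(C₁/C₂) / (t₂ − t₁) = ln(292/39.5) / (82.4 − 16.0)
  = 2.000 / 66.40 = 0.03013 hr⁻¹
t½ = ln 2 / k = ln 2 / 0.03013 ≈ 23.0 hours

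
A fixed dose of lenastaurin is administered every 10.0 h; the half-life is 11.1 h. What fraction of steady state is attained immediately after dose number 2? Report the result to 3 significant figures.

k = ln 2 / 11.1 = 0.06245 h⁻¹
f_n = 1 − e^(−nkτ) = 1 − e^(−2 × 0.06245 × 10.0) = 1 − e^(−1.249) = 1 − 0.2868 ≈ 0.713

0.713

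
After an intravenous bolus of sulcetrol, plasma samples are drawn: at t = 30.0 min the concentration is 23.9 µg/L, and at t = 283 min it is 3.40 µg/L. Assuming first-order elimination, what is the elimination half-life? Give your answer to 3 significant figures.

k = ln(C₁/C₂) / (t₂ − t₁) = ln(23.9/3.40) / (283 − 30.0)
  = 1.950 / 253.0 = 0.007708 min⁻¹
t½ = ln 2 / k = ln 2 / 0.007708 ≈ 89.9 minutes

89.9 minutes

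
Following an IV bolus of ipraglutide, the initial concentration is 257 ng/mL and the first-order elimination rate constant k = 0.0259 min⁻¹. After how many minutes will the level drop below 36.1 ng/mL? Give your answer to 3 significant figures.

C(t) = C₀ e^(−kt)  ⇒  t = ln(C₀/C) / k
t = ln(257/36.1) / 0.02590 = 1.963 / 0.02590 ≈ 75.8 minutes

75.8 minutes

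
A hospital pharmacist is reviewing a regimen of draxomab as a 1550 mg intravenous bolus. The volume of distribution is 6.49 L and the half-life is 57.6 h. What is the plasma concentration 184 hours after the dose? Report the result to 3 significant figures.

26.1 mg/L

C₀ = dose / V = 1550 / 6.49 = 238.8 mg/L
k = ln 2 / 57.6 = 0.01203 h⁻¹
C(t) = C₀ e^(−kt) = 238.8 × e^(−0.01203 × 184) = 238.8 × e^(−2.214) = 238.8 × 0.1092 ≈ 26.1 mg/L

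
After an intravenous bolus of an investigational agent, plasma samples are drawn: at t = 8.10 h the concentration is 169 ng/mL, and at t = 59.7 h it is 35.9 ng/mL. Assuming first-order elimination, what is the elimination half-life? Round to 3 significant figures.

k = ln(C₁/C₂) / (t₂ − t₁) = ln(169/35.9) / (59.7 − 8.10)
  = 1.549 / 51.60 = 0.03002 h⁻¹
t½ = ln 2 / k = ln 2 / 0.03002 ≈ 23.1 hours

23.1 hours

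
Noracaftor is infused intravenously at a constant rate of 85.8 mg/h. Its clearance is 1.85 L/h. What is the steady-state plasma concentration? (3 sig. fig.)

46.4 mg/L

Css = infusion rate / CL = 85.8 / 1.85 ≈ 46.4 mg/L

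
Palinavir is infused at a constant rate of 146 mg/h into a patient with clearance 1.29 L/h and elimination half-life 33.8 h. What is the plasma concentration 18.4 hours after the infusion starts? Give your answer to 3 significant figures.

Css = rate / CL = 146 / 1.29 = 113.2 mg/L
k = ln 2 / 33.8 = 0.02051 h⁻¹
C(t) = Css (1 − e^(−kt)) = 113.2 × (1 − e^(−0.3773)) = 113.2 × 0.3143 ≈ 35.6 mg/L

35.6 mg/L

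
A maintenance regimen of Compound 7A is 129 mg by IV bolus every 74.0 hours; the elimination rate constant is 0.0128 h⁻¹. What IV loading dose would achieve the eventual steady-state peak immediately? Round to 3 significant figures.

211 mg

Accumulation ratio R = 1 / (1 − e^(−kτ)) = 1 / (1 − e^(−0.01280×74.0)) = 1 / (1 − 0.3878) = 1.634
Loading dose = maintenance dose × R = 129 × 1.634 ≈ 211 mg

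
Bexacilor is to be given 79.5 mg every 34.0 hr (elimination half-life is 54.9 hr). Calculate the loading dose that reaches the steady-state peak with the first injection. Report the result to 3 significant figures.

k = ln 2 / 54.9 = 0.01263 hr⁻¹
Accumulation ratio R = 1 / (1 − e^(−kτ)) = 1 / (1 − e^(−0.01263×34.0)) = 1 / (1 − 0.6510) = 2.865
Loading dose = maintenance dose × R = 79.5 × 2.865 ≈ 228 mg

228 mg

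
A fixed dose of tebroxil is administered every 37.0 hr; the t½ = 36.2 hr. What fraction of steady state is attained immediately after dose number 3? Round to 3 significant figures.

0.881

k = ln 2 / 36.2 = 0.01915 hr⁻¹
f_n = 1 − e^(−nkτ) = 1 − e^(−3 × 0.01915 × 37.0) = 1 − e^(−2.125) = 1 − 0.1194 ≈ 0.881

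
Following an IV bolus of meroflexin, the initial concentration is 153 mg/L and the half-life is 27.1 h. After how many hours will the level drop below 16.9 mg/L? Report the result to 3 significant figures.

86.1 hours

k = ln 2 / 27.1 = 0.02558 h⁻¹
C(t) = C₀ e^(−kt)  ⇒  t = ln(C₀/C) / k
t = ln(153/16.9) / 0.02558 = 2.203 / 0.02558 ≈ 86.1 hours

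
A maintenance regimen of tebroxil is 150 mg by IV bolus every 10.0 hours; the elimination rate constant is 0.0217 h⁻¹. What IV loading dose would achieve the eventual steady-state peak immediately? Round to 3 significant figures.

769 mg

Accumulation ratio R = 1 / (1 − e^(−kτ)) = 1 / (1 − e^(−0.02170×10.0)) = 1 / (1 − 0.8049) = 5.126
Loading dose = maintenance dose × R = 150 × 5.126 ≈ 769 mg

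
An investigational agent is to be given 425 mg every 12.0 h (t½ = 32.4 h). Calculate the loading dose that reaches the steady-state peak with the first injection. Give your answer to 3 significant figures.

k = ln 2 / 32.4 = 0.02139 h⁻¹
Accumulation ratio R = 1 / (1 − e^(−kτ)) = 1 / (1 − e^(−0.02139×12.0)) = 1 / (1 − 0.7736) = 4.417
Loading dose = maintenance dose × R = 425 × 4.417 ≈ 1880 mg

1880 mg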